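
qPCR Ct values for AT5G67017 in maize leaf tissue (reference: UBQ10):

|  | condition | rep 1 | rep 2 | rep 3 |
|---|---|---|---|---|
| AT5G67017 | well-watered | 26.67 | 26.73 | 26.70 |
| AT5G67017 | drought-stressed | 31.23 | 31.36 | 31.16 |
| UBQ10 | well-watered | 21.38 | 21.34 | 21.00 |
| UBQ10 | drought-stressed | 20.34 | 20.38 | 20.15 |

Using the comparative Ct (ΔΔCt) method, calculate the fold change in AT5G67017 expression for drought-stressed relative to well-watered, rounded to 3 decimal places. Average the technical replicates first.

Mean Ct: AT5G67017 well-watered 26.700; AT5G67017 drought-stressed 31.250; UBQ10 well-watered 21.240; UBQ10 drought-stressed 20.290
ΔCt(well-watered) = 26.700 − 21.240 = 5.460
ΔCt(drought-stressed) = 31.250 − 20.290 = 10.960
ΔΔCt = 10.960 − 5.460 = 5.500
Fold change = 2^(−5.500) = 0.0221

0.022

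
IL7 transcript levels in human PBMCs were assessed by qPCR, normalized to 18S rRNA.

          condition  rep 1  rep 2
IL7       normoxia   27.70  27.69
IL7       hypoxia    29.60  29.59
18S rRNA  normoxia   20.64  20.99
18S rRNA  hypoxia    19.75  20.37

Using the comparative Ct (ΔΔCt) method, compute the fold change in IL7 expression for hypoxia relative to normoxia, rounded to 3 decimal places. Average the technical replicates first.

Mean Ct: IL7 normoxia 27.695; IL7 hypoxia 29.595; 18S rRNA normoxia 20.815; 18S rRNA hypoxia 20.060
ΔCt(normoxia) = 27.695 − 20.815 = 6.880
ΔCt(hypoxia) = 29.595 − 20.060 = 9.535
ΔΔCt = 9.535 − 6.880 = 2.655
Fold change = 2^(−2.655) = 0.1588

0.159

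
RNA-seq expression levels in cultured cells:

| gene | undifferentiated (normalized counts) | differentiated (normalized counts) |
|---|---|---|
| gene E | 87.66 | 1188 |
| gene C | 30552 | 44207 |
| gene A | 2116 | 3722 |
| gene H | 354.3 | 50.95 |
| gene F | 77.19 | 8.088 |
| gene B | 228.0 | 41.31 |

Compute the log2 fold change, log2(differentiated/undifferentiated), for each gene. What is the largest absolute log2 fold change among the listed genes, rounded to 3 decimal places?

log2(1188/87.66) = 3.760  (gene E)
log2(44207/30552) = 0.533  (gene C)
log2(3722/2116) = 0.815  (gene A)
log2(50.95/354.3) = -2.798  (gene H)
log2(8.088/77.19) = -3.255  (gene F)
log2(41.31/228.0) = -2.464  (gene B)
The largest magnitude belongs to gene E.

3.760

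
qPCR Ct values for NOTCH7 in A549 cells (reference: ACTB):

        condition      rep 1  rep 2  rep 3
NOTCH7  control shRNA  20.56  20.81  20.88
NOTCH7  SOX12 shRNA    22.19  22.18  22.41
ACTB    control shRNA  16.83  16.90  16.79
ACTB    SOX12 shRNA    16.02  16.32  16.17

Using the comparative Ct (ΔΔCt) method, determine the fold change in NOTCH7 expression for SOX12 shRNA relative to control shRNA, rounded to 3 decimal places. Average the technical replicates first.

Mean Ct: NOTCH7 control shRNA 20.750; NOTCH7 SOX12 shRNA 22.260; ACTB control shRNA 16.840; ACTB SOX12 shRNA 16.170
ΔCt(control shRNA) = 20.750 − 16.840 = 3.910
ΔCt(SOX12 shRNA) = 22.260 − 16.170 = 6.090
ΔΔCt = 6.090 − 3.910 = 2.180
Fold change = 2^(−2.180) = 0.2207

0.221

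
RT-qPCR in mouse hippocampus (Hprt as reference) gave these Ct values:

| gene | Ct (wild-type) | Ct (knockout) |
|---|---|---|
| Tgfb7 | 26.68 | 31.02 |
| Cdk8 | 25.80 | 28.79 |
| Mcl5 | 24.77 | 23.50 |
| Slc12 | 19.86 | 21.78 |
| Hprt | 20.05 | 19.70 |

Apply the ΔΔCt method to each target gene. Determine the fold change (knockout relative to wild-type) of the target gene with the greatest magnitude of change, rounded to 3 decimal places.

0.039

Tgfb7: ΔΔCt = (31.02−19.70) − (26.68−20.05) = 11.32 − 6.63 = 4.69; fold change = 2^-4.69 = 0.039
Cdk8: ΔΔCt = (28.79−19.70) − (25.80−20.05) = 9.09 − 5.75 = 3.34; fold change = 2^-3.34 = 0.099
Mcl5: ΔΔCt = (23.50−19.70) − (24.77−20.05) = 3.80 − 4.72 = -0.92; fold change = 2^0.92 = 1.892
Slc12: ΔΔCt = (21.78−19.70) − (19.86−20.05) = 2.08 − (-0.19) = 2.27; fold change = 2^-2.27 = 0.207
Tgfb7 has the largest |ΔΔCt| = 4.69.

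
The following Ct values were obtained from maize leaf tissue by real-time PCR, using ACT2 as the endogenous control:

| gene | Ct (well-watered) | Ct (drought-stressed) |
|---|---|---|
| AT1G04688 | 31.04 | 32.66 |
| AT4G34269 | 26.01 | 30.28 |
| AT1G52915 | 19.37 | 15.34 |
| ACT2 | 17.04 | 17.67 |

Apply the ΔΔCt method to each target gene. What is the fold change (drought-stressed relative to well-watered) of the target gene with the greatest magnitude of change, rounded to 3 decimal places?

AT1G04688: ΔΔCt = (32.66−17.67) − (31.04−17.04) = 14.99 − 14.00 = 0.99; fold change = 2^-0.99 = 0.503
AT4G34269: ΔΔCt = (30.28−17.67) − (26.01−17.04) = 12.61 − 8.97 = 3.64; fold change = 2^-3.64 = 0.080
AT1G52915: ΔΔCt = (15.34−17.67) − (19.37−17.04) = -2.33 − 2.33 = -4.66; fold change = 2^4.66 = 25.281
AT1G52915 has the largest |ΔΔCt| = 4.66.

25.281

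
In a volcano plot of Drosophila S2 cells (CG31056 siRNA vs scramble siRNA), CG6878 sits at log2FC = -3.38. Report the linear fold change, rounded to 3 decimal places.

Fold change = 2^(-3.38) = 0.0961

0.096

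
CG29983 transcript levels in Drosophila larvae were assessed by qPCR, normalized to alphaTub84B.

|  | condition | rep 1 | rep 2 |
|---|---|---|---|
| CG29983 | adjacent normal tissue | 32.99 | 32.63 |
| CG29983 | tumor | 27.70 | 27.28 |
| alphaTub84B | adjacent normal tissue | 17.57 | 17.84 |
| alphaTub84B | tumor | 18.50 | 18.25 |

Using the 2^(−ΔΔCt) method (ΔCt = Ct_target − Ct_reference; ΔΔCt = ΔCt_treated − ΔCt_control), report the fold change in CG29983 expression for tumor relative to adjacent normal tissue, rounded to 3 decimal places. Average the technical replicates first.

Mean Ct: CG29983 adjacent normal tissue 32.810; CG29983 tumor 27.490; alphaTub84B adjacent normal tissue 17.705; alphaTub84B tumor 18.375
ΔCt(adjacent normal tissue) = 32.810 − 17.705 = 15.105
ΔCt(tumor) = 27.490 − 18.375 = 9.115
ΔΔCt = 9.115 − 15.105 = -5.990
Fold change = 2^(−(-5.990)) = 2^5.990 = 63.5579

63.558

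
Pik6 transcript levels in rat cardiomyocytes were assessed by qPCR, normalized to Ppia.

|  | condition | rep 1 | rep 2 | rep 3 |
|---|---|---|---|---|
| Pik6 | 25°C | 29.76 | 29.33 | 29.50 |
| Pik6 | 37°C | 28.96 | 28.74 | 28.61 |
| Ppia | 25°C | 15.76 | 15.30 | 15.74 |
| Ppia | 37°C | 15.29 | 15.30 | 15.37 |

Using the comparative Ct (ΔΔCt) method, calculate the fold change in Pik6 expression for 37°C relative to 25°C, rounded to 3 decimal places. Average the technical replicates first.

1.395

Mean Ct: Pik6 25°C 29.530; Pik6 37°C 28.770; Ppia 25°C 15.600; Ppia 37°C 15.320
ΔCt(25°C) = 29.530 − 15.600 = 13.930
ΔCt(37°C) = 28.770 − 15.320 = 13.450
ΔΔCt = 13.450 − 13.930 = -0.480
Fold change = 2^(−(-0.480)) = 2^0.480 = 1.3947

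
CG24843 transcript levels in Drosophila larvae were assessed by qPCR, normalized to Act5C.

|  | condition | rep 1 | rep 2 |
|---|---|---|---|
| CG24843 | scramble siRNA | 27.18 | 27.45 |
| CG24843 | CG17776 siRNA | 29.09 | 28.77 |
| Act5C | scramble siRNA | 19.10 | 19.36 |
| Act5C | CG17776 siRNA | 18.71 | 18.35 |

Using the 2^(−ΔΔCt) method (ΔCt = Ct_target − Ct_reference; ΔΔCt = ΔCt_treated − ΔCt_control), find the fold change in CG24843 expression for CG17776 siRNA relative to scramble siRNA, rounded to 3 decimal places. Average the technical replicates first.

Mean Ct: CG24843 scramble siRNA 27.315; CG24843 CG17776 siRNA 28.930; Act5C scramble siRNA 19.230; Act5C CG17776 siRNA 18.530
ΔCt(scramble siRNA) = 27.315 − 19.230 = 8.085
ΔCt(CG17776 siRNA) = 28.930 − 18.530 = 10.400
ΔΔCt = 10.400 − 8.085 = 2.315
Fold change = 2^(−2.315) = 0.2010

0.201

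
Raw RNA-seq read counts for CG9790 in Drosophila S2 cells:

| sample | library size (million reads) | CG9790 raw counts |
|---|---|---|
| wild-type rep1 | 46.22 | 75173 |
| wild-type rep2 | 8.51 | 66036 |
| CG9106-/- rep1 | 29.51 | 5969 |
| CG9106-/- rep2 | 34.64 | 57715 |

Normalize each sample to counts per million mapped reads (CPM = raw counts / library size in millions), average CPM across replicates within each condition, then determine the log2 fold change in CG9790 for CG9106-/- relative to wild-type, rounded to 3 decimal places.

CPM(wild-type rep1) = 75173 / 46.22 = 1626.4171
CPM(wild-type rep2) = 66036 / 8.51 = 7759.8120
CPM(CG9106-/- rep1) = 5969 / 29.51 = 202.2704
CPM(CG9106-/- rep2) = 57715 / 34.64 = 1666.1374
mean CPM(wild-type) = 4693.1146; mean CPM(CG9106-/-) = 934.2039
Fold change = 934.2039 / 4693.1146 = 0.19906
log2(0.19906) = -2.3287

-2.329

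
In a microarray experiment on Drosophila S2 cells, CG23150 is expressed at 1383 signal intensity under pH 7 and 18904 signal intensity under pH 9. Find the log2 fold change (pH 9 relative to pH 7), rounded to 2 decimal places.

Fold change = 18904 / 1383 = 13.6688
log2(13.6688) = 3.773

3.77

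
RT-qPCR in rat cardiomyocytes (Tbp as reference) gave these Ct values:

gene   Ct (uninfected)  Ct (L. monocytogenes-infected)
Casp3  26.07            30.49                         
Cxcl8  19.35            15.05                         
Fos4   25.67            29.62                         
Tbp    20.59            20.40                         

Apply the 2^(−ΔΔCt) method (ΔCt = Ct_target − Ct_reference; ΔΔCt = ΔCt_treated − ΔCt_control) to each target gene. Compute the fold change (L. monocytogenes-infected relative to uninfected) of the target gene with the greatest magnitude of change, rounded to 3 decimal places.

0.041

Casp3: ΔΔCt = (30.49−20.40) − (26.07−20.59) = 10.09 − 5.48 = 4.61; fold change = 2^-4.61 = 0.041
Cxcl8: ΔΔCt = (15.05−20.40) − (19.35−20.59) = -5.35 − (-1.24) = -4.11; fold change = 2^4.11 = 17.268
Fos4: ΔΔCt = (29.62−20.40) − (25.67−20.59) = 9.22 − 5.08 = 4.14; fold change = 2^-4.14 = 0.057
Casp3 has the largest |ΔΔCt| = 4.61.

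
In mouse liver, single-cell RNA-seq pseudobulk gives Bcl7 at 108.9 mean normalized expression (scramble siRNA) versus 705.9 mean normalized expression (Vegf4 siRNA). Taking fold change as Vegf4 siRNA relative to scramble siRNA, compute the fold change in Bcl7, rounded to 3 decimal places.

Fold change = 705.9 / 108.9 = 6.4821
Bcl7 is upregulated.

6.482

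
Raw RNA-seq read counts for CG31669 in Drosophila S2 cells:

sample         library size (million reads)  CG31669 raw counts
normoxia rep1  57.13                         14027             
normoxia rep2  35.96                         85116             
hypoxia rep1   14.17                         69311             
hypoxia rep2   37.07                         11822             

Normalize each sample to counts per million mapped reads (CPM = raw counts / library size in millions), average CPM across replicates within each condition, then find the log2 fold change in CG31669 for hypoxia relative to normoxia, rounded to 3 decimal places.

CPM(normoxia rep1) = 14027 / 57.13 = 245.5277
CPM(normoxia rep2) = 85116 / 35.96 = 2366.9633
CPM(hypoxia rep1) = 69311 / 14.17 = 4891.3903
CPM(hypoxia rep2) = 11822 / 37.07 = 318.9102
mean CPM(normoxia) = 1306.2455; mean CPM(hypoxia) = 2605.1502
Fold change = 2605.1502 / 1306.2455 = 1.99438
log2(1.99438) = 0.9959

0.996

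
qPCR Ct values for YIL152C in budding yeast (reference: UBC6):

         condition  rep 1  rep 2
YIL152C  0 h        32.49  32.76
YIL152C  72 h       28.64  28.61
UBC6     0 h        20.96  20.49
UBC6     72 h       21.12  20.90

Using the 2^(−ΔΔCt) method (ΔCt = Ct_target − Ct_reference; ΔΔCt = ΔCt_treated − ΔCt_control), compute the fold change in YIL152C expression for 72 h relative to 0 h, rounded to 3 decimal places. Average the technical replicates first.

19.495

Mean Ct: YIL152C 0 h 32.625; YIL152C 72 h 28.625; UBC6 0 h 20.725; UBC6 72 h 21.010
ΔCt(0 h) = 32.625 − 20.725 = 11.900
ΔCt(72 h) = 28.625 − 21.010 = 7.615
ΔΔCt = 7.615 − 11.900 = -4.285
Fold change = 2^(−(-4.285)) = 2^4.285 = 19.4946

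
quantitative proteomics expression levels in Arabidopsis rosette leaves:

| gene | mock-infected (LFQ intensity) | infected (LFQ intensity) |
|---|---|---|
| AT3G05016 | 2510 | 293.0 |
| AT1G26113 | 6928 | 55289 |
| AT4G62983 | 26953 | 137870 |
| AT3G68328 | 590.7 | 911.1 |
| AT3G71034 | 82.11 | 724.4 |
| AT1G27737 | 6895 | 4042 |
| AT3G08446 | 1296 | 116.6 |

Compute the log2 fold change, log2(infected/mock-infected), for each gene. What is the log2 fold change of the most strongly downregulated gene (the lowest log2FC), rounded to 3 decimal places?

-3.474

log2(293.0/2510) = -3.099  (AT3G05016)
log2(55289/6928) = 2.996  (AT1G26113)
log2(137870/26953) = 2.355  (AT4G62983)
log2(911.1/590.7) = 0.625  (AT3G68328)
log2(724.4/82.11) = 3.141  (AT3G71034)
log2(4042/6895) = -0.770  (AT1G27737)
log2(116.6/1296) = -3.474  (AT3G08446)
AT3G08446 is most strongly downregulated.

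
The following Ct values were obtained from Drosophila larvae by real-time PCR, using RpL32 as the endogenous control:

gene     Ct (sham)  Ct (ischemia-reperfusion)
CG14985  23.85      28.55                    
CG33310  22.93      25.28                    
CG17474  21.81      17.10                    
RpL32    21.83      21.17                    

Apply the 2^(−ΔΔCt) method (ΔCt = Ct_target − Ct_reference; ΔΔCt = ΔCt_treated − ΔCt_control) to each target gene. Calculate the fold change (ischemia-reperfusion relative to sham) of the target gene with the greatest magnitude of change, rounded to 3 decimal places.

CG14985: ΔΔCt = (28.55−21.17) − (23.85−21.83) = 7.38 − 2.02 = 5.36; fold change = 2^-5.36 = 0.024
CG33310: ΔΔCt = (25.28−21.17) − (22.93−21.83) = 4.11 − 1.10 = 3.01; fold change = 2^-3.01 = 0.124
CG17474: ΔΔCt = (17.10−21.17) − (21.81−21.83) = -4.07 − (-0.02) = -4.05; fold change = 2^4.05 = 16.564
CG14985 has the largest |ΔΔCt| = 5.36.

0.024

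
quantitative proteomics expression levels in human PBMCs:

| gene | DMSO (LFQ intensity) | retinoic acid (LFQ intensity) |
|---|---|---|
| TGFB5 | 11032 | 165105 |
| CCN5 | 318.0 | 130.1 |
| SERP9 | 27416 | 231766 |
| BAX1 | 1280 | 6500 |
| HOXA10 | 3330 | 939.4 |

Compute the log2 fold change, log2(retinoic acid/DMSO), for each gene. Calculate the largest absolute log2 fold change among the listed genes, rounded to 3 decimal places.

log2(165105/11032) = 3.904  (TGFB5)
log2(130.1/318.0) = -1.289  (CCN5)
log2(231766/27416) = 3.080  (SERP9)
log2(6500/1280) = 2.344  (BAX1)
log2(939.4/3330) = -1.826  (HOXA10)
The largest magnitude belongs to TGFB5.

3.904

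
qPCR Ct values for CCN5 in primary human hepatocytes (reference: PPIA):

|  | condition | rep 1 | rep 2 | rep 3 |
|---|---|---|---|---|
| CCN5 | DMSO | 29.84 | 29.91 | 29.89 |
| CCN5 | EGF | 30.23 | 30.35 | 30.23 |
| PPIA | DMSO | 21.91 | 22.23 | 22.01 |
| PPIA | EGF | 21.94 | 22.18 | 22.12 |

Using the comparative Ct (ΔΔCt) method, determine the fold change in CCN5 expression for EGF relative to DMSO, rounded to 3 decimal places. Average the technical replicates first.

Mean Ct: CCN5 DMSO 29.880; CCN5 EGF 30.270; PPIA DMSO 22.050; PPIA EGF 22.080
ΔCt(DMSO) = 29.880 − 22.050 = 7.830
ΔCt(EGF) = 30.270 − 22.080 = 8.190
ΔΔCt = 8.190 − 7.830 = 0.360
Fold change = 2^(−0.360) = 0.7792

0.779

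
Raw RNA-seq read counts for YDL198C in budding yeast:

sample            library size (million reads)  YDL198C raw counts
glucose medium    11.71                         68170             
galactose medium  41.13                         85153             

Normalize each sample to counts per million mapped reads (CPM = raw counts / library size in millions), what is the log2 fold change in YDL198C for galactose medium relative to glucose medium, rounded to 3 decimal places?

-1.492

CPM(glucose medium) = 68170 / 11.71 = 5821.5201
CPM(galactose medium) = 85153 / 41.13 = 2070.3380
Fold change = 2070.3380 / 5821.5201 = 0.35564
log2(0.35564) = -1.4915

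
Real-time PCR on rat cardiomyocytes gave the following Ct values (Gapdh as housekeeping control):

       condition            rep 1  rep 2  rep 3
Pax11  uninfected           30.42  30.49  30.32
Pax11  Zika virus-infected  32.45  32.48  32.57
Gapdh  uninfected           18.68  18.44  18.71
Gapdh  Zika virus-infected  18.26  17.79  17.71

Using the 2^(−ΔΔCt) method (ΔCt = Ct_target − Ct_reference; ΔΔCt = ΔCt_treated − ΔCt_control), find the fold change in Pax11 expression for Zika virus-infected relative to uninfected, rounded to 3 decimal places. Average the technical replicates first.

0.146

Mean Ct: Pax11 uninfected 30.410; Pax11 Zika virus-infected 32.500; Gapdh uninfected 18.610; Gapdh Zika virus-infected 17.920
ΔCt(uninfected) = 30.410 − 18.610 = 11.800
ΔCt(Zika virus-infected) = 32.500 − 17.920 = 14.580
ΔΔCt = 14.580 − 11.800 = 2.780
Fold change = 2^(−2.780) = 0.1456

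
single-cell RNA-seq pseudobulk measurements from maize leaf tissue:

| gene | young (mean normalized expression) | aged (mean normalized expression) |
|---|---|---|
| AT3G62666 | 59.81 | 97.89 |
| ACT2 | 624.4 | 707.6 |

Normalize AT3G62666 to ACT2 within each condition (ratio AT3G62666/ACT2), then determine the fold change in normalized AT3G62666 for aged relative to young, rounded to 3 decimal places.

AT3G62666/ACT2 (young) = 59.81 / 624.4 = 0.095788
AT3G62666/ACT2 (aged) = 97.89 / 707.6 = 0.13834
Fold change = 0.13834 / 0.095788 = 1.4442

1.444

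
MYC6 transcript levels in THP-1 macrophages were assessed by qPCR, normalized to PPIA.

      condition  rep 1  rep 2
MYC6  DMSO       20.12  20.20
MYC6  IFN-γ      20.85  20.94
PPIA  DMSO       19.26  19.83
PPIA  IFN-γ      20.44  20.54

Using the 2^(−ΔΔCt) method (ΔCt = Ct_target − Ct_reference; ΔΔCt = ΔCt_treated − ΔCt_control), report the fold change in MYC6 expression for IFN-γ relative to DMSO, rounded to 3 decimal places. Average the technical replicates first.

Mean Ct: MYC6 DMSO 20.160; MYC6 IFN-γ 20.895; PPIA DMSO 19.545; PPIA IFN-γ 20.490
ΔCt(DMSO) = 20.160 − 19.545 = 0.615
ΔCt(IFN-γ) = 20.895 − 20.490 = 0.405
ΔΔCt = 0.405 − 0.615 = -0.210
Fold change = 2^(−(-0.210)) = 2^0.210 = 1.1567

1.157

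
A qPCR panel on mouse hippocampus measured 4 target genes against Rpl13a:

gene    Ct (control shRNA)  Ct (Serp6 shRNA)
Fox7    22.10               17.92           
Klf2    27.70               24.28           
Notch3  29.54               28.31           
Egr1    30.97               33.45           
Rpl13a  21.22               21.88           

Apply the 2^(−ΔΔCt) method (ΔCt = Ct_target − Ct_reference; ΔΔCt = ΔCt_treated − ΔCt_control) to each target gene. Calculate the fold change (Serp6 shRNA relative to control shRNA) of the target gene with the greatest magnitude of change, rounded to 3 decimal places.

Fox7: ΔΔCt = (17.92−21.88) − (22.10−21.22) = -3.96 − 0.88 = -4.84; fold change = 2^4.84 = 28.641
Klf2: ΔΔCt = (24.28−21.88) − (27.70−21.22) = 2.40 − 6.48 = -4.08; fold change = 2^4.08 = 16.912
Notch3: ΔΔCt = (28.31−21.88) − (29.54−21.22) = 6.43 − 8.32 = -1.89; fold change = 2^1.89 = 3.706
Egr1: ΔΔCt = (33.45−21.88) − (30.97−21.22) = 11.57 − 9.75 = 1.82; fold change = 2^-1.82 = 0.283
Fox7 has the largest |ΔΔCt| = 4.84.

28.641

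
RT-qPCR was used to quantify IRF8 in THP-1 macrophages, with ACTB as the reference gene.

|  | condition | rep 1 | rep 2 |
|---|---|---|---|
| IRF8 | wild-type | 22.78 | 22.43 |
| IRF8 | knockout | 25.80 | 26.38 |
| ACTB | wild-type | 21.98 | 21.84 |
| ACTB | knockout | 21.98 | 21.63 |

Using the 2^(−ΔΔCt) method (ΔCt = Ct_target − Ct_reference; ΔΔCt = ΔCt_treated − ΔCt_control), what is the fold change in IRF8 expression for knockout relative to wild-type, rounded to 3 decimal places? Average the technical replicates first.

Mean Ct: IRF8 wild-type 22.605; IRF8 knockout 26.090; ACTB wild-type 21.910; ACTB knockout 21.805
ΔCt(wild-type) = 22.605 − 21.910 = 0.695
ΔCt(knockout) = 26.090 − 21.805 = 4.285
ΔΔCt = 4.285 − 0.695 = 3.590
Fold change = 2^(−3.590) = 0.0830

0.083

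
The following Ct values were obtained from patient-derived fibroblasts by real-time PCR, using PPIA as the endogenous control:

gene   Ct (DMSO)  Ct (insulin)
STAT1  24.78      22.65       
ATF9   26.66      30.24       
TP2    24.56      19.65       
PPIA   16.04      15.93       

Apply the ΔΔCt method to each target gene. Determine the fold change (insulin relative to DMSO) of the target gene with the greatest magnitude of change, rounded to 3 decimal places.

STAT1: ΔΔCt = (22.65−15.93) − (24.78−16.04) = 6.72 − 8.74 = -2.02; fold change = 2^2.02 = 4.056
ATF9: ΔΔCt = (30.24−15.93) − (26.66−16.04) = 14.31 − 10.62 = 3.69; fold change = 2^-3.69 = 0.077
TP2: ΔΔCt = (19.65−15.93) − (24.56−16.04) = 3.72 − 8.52 = -4.80; fold change = 2^4.80 = 27.858
TP2 has the largest |ΔΔCt| = 4.80.

27.858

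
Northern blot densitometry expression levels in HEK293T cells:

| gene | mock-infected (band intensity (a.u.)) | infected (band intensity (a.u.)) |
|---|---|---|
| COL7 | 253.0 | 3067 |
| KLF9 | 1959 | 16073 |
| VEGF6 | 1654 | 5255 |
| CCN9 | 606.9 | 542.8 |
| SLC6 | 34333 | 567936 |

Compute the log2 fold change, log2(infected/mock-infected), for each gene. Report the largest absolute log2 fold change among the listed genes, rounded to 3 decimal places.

4.048

log2(3067/253.0) = 3.600  (COL7)
log2(16073/1959) = 3.036  (KLF9)
log2(5255/1654) = 1.668  (VEGF6)
log2(542.8/606.9) = -0.161  (CCN9)
log2(567936/34333) = 4.048  (SLC6)
The largest magnitude belongs to SLC6.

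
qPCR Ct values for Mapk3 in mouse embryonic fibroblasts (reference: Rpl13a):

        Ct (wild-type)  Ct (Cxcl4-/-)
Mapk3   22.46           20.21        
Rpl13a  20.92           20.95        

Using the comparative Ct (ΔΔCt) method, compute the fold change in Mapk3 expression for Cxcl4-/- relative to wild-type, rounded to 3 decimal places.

ΔCt(wild-type) = 22.460 − 20.920 = 1.540
ΔCt(Cxcl4-/-) = 20.210 − 20.950 = -0.740
ΔΔCt = -0.740 − 1.540 = -2.280
Fold change = 2^(−(-2.280)) = 2^2.280 = 4.8568

4.857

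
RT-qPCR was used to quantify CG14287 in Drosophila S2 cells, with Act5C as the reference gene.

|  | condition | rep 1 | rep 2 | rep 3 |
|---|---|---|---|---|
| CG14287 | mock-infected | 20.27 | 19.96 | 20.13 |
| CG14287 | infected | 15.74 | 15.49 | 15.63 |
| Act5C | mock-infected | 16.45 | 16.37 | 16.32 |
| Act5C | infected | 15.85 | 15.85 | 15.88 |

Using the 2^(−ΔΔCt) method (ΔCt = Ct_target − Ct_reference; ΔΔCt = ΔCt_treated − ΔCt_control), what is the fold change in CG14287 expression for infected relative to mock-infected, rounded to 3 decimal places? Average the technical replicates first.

Mean Ct: CG14287 mock-infected 20.120; CG14287 infected 15.620; Act5C mock-infected 16.380; Act5C infected 15.860
ΔCt(mock-infected) = 20.120 − 16.380 = 3.740
ΔCt(infected) = 15.620 − 15.860 = -0.240
ΔΔCt = -0.240 − 3.740 = -3.980
Fold change = 2^(−(-3.980)) = 2^3.980 = 15.7797

15.780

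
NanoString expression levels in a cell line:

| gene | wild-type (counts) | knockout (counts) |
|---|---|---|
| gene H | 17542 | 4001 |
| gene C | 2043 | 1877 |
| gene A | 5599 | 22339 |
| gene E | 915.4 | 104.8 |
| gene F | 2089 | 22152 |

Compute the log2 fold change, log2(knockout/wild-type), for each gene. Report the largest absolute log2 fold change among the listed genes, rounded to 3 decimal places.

log2(4001/17542) = -2.132  (gene H)
log2(1877/2043) = -0.122  (gene C)
log2(22339/5599) = 1.996  (gene A)
log2(104.8/915.4) = -3.127  (gene E)
log2(22152/2089) = 3.407  (gene F)
The largest magnitude belongs to gene F.

3.407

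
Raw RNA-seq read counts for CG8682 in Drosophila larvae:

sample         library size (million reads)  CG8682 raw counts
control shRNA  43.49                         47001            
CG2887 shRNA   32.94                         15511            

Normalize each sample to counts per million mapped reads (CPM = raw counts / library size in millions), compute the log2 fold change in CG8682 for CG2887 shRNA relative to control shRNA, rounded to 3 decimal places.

-1.199

CPM(control shRNA) = 47001 / 43.49 = 1080.7312
CPM(CG2887 shRNA) = 15511 / 32.94 = 470.8865
Fold change = 470.8865 / 1080.7312 = 0.43571
log2(0.43571) = -1.1986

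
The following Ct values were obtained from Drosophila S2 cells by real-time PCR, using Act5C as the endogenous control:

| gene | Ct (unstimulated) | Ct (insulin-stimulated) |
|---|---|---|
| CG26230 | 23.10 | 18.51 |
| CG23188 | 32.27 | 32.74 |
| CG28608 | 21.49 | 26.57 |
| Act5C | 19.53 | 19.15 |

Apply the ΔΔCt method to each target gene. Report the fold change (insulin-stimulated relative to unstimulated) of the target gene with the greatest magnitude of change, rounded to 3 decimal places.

0.023

CG26230: ΔΔCt = (18.51−19.15) − (23.10−19.53) = -0.64 − 3.57 = -4.21; fold change = 2^4.21 = 18.507
CG23188: ΔΔCt = (32.74−19.15) − (32.27−19.53) = 13.59 − 12.74 = 0.85; fold change = 2^-0.85 = 0.555
CG28608: ΔΔCt = (26.57−19.15) − (21.49−19.53) = 7.42 − 1.96 = 5.46; fold change = 2^-5.46 = 0.023
CG28608 has the largest |ΔΔCt| = 5.46.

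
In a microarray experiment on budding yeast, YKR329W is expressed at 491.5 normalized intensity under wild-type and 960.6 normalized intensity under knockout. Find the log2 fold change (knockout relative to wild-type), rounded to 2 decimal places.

0.97

Fold change = 960.6 / 491.5 = 1.9544
log2(1.9544) = 0.967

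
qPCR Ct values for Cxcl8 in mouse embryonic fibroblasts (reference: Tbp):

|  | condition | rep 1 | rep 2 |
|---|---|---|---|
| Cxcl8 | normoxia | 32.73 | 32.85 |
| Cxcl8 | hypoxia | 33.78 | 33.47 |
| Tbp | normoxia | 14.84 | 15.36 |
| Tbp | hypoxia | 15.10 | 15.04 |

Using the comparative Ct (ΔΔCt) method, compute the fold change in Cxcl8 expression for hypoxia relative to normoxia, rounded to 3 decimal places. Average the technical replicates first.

0.549

Mean Ct: Cxcl8 normoxia 32.790; Cxcl8 hypoxia 33.625; Tbp normoxia 15.100; Tbp hypoxia 15.070
ΔCt(normoxia) = 32.790 − 15.100 = 17.690
ΔCt(hypoxia) = 33.625 − 15.070 = 18.555
ΔΔCt = 18.555 − 17.690 = 0.865
Fold change = 2^(−0.865) = 0.5490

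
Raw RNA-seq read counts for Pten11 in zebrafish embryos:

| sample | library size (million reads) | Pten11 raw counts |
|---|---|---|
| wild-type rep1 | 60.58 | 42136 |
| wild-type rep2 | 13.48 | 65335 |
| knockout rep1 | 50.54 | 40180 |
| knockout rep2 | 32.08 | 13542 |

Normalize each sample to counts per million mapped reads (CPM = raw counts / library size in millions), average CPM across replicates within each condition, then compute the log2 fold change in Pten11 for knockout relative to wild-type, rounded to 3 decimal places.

-2.187

CPM(wild-type rep1) = 42136 / 60.58 = 695.5431
CPM(wild-type rep2) = 65335 / 13.48 = 4846.8101
CPM(knockout rep1) = 40180 / 50.54 = 795.0139
CPM(knockout rep2) = 13542 / 32.08 = 422.1322
mean CPM(wild-type) = 2771.1766; mean CPM(knockout) = 608.5730
Fold change = 608.5730 / 2771.1766 = 0.21961
log2(0.21961) = -2.1870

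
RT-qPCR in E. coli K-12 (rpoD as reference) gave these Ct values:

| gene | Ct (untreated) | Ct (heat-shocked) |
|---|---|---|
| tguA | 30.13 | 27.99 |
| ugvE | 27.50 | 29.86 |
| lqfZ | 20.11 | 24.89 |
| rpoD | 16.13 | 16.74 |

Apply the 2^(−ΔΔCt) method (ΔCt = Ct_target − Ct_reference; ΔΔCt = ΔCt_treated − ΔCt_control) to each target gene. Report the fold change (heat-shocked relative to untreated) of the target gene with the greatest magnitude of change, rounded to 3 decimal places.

tguA: ΔΔCt = (27.99−16.74) − (30.13−16.13) = 11.25 − 14.00 = -2.75; fold change = 2^2.75 = 6.727
ugvE: ΔΔCt = (29.86−16.74) − (27.50−16.13) = 13.12 − 11.37 = 1.75; fold change = 2^-1.75 = 0.297
lqfZ: ΔΔCt = (24.89−16.74) − (20.11−16.13) = 8.15 − 3.98 = 4.17; fold change = 2^-4.17 = 0.056
lqfZ has the largest |ΔΔCt| = 4.17.

0.056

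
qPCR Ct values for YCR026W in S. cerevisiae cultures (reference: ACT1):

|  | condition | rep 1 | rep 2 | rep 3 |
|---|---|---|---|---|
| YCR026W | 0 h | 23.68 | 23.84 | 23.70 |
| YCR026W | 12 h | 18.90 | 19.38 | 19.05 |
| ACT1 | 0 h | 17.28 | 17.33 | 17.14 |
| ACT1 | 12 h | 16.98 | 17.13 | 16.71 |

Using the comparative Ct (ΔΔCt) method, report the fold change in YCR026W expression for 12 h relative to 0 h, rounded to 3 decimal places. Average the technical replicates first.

Mean Ct: YCR026W 0 h 23.740; YCR026W 12 h 19.110; ACT1 0 h 17.250; ACT1 12 h 16.940
ΔCt(0 h) = 23.740 − 17.250 = 6.490
ΔCt(12 h) = 19.110 − 16.940 = 2.170
ΔΔCt = 2.170 − 6.490 = -4.320
Fold change = 2^(−(-4.320)) = 2^4.320 = 19.9733

19.973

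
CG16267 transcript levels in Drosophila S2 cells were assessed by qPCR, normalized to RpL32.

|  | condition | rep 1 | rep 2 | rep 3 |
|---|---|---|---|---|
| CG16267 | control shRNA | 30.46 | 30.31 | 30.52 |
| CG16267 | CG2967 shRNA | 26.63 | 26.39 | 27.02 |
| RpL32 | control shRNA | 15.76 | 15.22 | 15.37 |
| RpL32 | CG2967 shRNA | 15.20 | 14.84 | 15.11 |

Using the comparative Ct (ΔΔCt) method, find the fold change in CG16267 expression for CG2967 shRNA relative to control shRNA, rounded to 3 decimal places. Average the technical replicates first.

Mean Ct: CG16267 control shRNA 30.430; CG16267 CG2967 shRNA 26.680; RpL32 control shRNA 15.450; RpL32 CG2967 shRNA 15.050
ΔCt(control shRNA) = 30.430 − 15.450 = 14.980
ΔCt(CG2967 shRNA) = 26.680 − 15.050 = 11.630
ΔΔCt = 11.630 − 14.980 = -3.350
Fold change = 2^(−(-3.350)) = 2^3.350 = 10.1965

10.196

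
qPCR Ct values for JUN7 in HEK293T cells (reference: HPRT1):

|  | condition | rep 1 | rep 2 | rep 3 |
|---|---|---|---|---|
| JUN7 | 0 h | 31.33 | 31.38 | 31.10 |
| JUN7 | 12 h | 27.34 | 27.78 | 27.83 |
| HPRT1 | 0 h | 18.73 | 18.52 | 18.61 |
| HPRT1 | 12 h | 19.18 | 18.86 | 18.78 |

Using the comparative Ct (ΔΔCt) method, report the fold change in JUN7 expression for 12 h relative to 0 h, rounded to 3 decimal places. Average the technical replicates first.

Mean Ct: JUN7 0 h 31.270; JUN7 12 h 27.650; HPRT1 0 h 18.620; HPRT1 12 h 18.940
ΔCt(0 h) = 31.270 − 18.620 = 12.650
ΔCt(12 h) = 27.650 − 18.940 = 8.710
ΔΔCt = 8.710 − 12.650 = -3.940
Fold change = 2^(−(-3.940)) = 2^3.940 = 15.3482

15.348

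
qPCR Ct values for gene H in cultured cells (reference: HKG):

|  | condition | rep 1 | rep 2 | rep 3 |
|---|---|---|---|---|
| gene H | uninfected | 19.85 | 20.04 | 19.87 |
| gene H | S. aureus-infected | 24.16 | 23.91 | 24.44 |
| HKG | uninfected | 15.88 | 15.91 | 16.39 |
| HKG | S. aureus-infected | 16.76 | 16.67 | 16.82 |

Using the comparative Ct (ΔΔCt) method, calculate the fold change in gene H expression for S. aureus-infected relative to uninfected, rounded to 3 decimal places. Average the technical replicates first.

Mean Ct: gene H uninfected 19.920; gene H S. aureus-infected 24.170; HKG uninfected 16.060; HKG S. aureus-infected 16.750
ΔCt(uninfected) = 19.920 − 16.060 = 3.860
ΔCt(S. aureus-infected) = 24.170 − 16.750 = 7.420
ΔΔCt = 7.420 − 3.860 = 3.560
Fold change = 2^(−3.560) = 0.0848

0.085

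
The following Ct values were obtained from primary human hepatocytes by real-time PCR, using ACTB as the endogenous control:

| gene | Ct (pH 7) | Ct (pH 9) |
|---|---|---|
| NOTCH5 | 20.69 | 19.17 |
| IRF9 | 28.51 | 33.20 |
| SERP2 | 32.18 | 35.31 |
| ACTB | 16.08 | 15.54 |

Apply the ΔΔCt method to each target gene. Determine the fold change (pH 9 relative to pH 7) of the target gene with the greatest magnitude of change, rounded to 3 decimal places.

NOTCH5: ΔΔCt = (19.17−15.54) − (20.69−16.08) = 3.63 − 4.61 = -0.98; fold change = 2^0.98 = 1.972
IRF9: ΔΔCt = (33.20−15.54) − (28.51−16.08) = 17.66 − 12.43 = 5.23; fold change = 2^-5.23 = 0.027
SERP2: ΔΔCt = (35.31−15.54) − (32.18−16.08) = 19.77 − 16.10 = 3.67; fold change = 2^-3.67 = 0.079
IRF9 has the largest |ΔΔCt| = 5.23.

0.027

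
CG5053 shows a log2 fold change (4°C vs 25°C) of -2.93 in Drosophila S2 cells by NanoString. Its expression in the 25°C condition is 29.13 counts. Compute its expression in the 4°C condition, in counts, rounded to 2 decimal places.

3.82

Fold change = 2^(-2.93) = 0.1312
4°C expression = 29.13 × 0.1312 = 3.82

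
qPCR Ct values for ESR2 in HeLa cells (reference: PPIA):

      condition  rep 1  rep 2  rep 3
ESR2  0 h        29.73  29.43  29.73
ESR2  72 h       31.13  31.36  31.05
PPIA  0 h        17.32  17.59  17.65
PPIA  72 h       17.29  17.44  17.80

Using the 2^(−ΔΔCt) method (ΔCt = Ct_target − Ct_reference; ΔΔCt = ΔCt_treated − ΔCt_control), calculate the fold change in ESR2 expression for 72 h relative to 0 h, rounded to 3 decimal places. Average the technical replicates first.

0.339

Mean Ct: ESR2 0 h 29.630; ESR2 72 h 31.180; PPIA 0 h 17.520; PPIA 72 h 17.510
ΔCt(0 h) = 29.630 − 17.520 = 12.110
ΔCt(72 h) = 31.180 − 17.510 = 13.670
ΔΔCt = 13.670 − 12.110 = 1.560
Fold change = 2^(−1.560) = 0.3392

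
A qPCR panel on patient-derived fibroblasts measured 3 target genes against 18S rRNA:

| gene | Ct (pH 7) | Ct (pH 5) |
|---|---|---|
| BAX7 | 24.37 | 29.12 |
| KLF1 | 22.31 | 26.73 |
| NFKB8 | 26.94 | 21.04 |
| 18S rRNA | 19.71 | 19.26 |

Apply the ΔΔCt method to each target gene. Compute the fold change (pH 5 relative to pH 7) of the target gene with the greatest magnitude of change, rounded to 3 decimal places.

43.713

BAX7: ΔΔCt = (29.12−19.26) − (24.37−19.71) = 9.86 − 4.66 = 5.20; fold change = 2^-5.20 = 0.027
KLF1: ΔΔCt = (26.73−19.26) − (22.31−19.71) = 7.47 − 2.60 = 4.87; fold change = 2^-4.87 = 0.034
NFKB8: ΔΔCt = (21.04−19.26) − (26.94−19.71) = 1.78 − 7.23 = -5.45; fold change = 2^5.45 = 43.713
NFKB8 has the largest |ΔΔCt| = 5.45.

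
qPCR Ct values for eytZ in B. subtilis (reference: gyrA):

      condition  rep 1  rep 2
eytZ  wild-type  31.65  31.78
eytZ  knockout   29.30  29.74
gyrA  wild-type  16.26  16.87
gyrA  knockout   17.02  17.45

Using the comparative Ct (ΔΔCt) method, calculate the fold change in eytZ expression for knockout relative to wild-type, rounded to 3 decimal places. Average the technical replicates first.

7.285

Mean Ct: eytZ wild-type 31.715; eytZ knockout 29.520; gyrA wild-type 16.565; gyrA knockout 17.235
ΔCt(wild-type) = 31.715 − 16.565 = 15.150
ΔCt(knockout) = 29.520 − 17.235 = 12.285
ΔΔCt = 12.285 − 15.150 = -2.865
Fold change = 2^(−(-2.865)) = 2^2.865 = 7.2854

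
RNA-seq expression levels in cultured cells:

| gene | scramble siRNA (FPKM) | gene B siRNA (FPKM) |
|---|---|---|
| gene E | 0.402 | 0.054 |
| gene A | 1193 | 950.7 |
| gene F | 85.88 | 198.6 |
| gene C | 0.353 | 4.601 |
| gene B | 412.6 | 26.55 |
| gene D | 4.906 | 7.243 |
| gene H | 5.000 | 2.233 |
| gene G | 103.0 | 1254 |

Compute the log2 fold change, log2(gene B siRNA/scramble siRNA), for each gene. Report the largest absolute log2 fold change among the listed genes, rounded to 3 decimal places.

log2(0.054/0.402) = -2.896  (gene E)
log2(950.7/1193) = -0.328  (gene A)
log2(198.6/85.88) = 1.209  (gene F)
log2(4.601/0.353) = 3.704  (gene C)
log2(26.55/412.6) = -3.958  (gene B)
log2(7.243/4.906) = 0.562  (gene D)
log2(2.233/5.000) = -1.163  (gene H)
log2(1254/103.0) = 3.606  (gene G)
The largest magnitude belongs to gene B.

3.958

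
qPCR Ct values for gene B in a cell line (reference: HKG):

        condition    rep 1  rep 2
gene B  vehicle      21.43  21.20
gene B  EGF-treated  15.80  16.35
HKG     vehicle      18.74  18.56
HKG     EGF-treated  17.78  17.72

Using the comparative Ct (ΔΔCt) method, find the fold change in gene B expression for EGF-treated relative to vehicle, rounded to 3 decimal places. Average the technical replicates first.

20.252

Mean Ct: gene B vehicle 21.315; gene B EGF-treated 16.075; HKG vehicle 18.650; HKG EGF-treated 17.750
ΔCt(vehicle) = 21.315 − 18.650 = 2.665
ΔCt(EGF-treated) = 16.075 − 17.750 = -1.675
ΔΔCt = -1.675 − 2.665 = -4.340
Fold change = 2^(−(-4.340)) = 2^4.340 = 20.2521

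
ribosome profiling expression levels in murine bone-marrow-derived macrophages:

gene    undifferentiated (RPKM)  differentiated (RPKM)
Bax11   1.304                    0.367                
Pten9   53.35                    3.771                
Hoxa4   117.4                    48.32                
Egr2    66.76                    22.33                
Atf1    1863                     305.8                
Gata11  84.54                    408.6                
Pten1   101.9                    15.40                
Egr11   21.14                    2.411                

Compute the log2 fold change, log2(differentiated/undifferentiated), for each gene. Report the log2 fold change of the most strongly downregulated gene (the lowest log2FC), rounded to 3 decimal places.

-3.822

log2(0.367/1.304) = -1.829  (Bax11)
log2(3.771/53.35) = -3.822  (Pten9)
log2(48.32/117.4) = -1.281  (Hoxa4)
log2(22.33/66.76) = -1.580  (Egr2)
log2(305.8/1863) = -2.607  (Atf1)
log2(408.6/84.54) = 2.273  (Gata11)
log2(15.40/101.9) = -2.726  (Pten1)
log2(2.411/21.14) = -3.132  (Egr11)
Pten9 is most strongly downregulated.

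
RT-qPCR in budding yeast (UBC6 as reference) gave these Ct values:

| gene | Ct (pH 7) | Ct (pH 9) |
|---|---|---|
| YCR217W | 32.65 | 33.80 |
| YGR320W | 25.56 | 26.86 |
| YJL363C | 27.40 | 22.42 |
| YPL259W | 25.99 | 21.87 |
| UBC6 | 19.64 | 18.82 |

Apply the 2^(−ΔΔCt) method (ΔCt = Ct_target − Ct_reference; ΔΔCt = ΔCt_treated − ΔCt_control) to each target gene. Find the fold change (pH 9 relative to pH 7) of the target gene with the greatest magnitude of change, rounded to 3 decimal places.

YCR217W: ΔΔCt = (33.80−18.82) − (32.65−19.64) = 14.98 − 13.01 = 1.97; fold change = 2^-1.97 = 0.255
YGR320W: ΔΔCt = (26.86−18.82) − (25.56−19.64) = 8.04 − 5.92 = 2.12; fold change = 2^-2.12 = 0.230
YJL363C: ΔΔCt = (22.42−18.82) − (27.40−19.64) = 3.60 − 7.76 = -4.16; fold change = 2^4.16 = 17.877
YPL259W: ΔΔCt = (21.87−18.82) − (25.99−19.64) = 3.05 − 6.35 = -3.30; fold change = 2^3.30 = 9.849
YJL363C has the largest |ΔΔCt| = 4.16.

17.877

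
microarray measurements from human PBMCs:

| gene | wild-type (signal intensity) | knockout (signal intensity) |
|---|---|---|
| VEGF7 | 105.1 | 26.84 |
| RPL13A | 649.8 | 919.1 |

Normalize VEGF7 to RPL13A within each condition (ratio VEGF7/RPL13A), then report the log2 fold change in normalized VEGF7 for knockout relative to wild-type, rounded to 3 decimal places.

VEGF7/RPL13A (wild-type) = 105.1 / 649.8 = 0.16174
VEGF7/RPL13A (knockout) = 26.84 / 919.1 = 0.029202
Fold change = 0.029202 / 0.16174 = 0.1805
log2(0.1805) = -2.4695

-2.470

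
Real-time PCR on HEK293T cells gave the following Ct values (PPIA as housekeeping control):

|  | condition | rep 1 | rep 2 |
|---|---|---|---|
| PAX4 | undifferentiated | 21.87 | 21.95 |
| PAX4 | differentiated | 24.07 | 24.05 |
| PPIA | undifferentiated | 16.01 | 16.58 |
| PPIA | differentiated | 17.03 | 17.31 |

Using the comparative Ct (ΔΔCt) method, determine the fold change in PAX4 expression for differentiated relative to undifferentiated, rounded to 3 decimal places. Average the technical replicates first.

0.413

Mean Ct: PAX4 undifferentiated 21.910; PAX4 differentiated 24.060; PPIA undifferentiated 16.295; PPIA differentiated 17.170
ΔCt(undifferentiated) = 21.910 − 16.295 = 5.615
ΔCt(differentiated) = 24.060 − 17.170 = 6.890
ΔΔCt = 6.890 − 5.615 = 1.275
Fold change = 2^(−1.275) = 0.4132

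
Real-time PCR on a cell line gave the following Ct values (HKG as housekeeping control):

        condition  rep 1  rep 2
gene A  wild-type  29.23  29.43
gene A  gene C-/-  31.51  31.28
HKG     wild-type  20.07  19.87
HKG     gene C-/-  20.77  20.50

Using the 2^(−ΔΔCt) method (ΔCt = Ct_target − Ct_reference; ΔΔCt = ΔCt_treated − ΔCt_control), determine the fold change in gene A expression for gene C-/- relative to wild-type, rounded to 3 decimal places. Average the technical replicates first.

0.379

Mean Ct: gene A wild-type 29.330; gene A gene C-/- 31.395; HKG wild-type 19.970; HKG gene C-/- 20.635
ΔCt(wild-type) = 29.330 − 19.970 = 9.360
ΔCt(gene C-/-) = 31.395 − 20.635 = 10.760
ΔΔCt = 10.760 − 9.360 = 1.400
Fold change = 2^(−1.400) = 0.3789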